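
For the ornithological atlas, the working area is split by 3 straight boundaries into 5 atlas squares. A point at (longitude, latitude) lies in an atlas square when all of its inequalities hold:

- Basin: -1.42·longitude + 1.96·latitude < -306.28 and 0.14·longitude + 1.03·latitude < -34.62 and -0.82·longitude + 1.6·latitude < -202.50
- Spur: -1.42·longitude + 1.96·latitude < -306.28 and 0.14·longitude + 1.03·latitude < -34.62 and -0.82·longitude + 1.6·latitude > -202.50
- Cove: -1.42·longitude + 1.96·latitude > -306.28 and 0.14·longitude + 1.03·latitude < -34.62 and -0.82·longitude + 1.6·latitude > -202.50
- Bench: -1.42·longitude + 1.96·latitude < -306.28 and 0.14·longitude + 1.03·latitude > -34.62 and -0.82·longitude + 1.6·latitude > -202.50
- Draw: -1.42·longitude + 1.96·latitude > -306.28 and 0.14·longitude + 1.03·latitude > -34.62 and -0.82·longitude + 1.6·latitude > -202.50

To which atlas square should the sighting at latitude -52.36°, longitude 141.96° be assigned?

Draw

-1.42·141.96 + 1.96·-52.36 = -304.209, which is > -306.28
0.14·141.96 + 1.03·-52.36 = -34.056, which is > -34.62
-0.82·141.96 + 1.6·-52.36 = -200.183, which is > -202.50
This sign pattern matches Draw.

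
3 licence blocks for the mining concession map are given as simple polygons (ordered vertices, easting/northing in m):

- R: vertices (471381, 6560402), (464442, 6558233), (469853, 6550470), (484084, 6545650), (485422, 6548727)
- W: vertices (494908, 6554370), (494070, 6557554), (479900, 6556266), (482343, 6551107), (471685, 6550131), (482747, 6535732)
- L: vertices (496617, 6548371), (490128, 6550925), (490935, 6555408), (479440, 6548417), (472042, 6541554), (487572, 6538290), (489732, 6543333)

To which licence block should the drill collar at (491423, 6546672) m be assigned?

L

Cast a ray rightward from (491423, 6546672). For each polygon, the edges (by vertex number in listed order) whose endpoints lie on opposite sides of northing = 6546672, where each meets that height, and whether that is right or left of the point:
R: 3–4 at easting≈481066.6 (left), 4–5 at easting≈484528.4 (left) → 0 crossings.
W: 5–6 at easting≈474342.4 (left), 6–1 at easting≈489885.2 (left) → 0 crossings.
L: 4–5 at easting≈477559.0 (left), 7–1 at easting≈494295.1 (right) → 1 crossing.
Only L has an odd count, so the point is inside L.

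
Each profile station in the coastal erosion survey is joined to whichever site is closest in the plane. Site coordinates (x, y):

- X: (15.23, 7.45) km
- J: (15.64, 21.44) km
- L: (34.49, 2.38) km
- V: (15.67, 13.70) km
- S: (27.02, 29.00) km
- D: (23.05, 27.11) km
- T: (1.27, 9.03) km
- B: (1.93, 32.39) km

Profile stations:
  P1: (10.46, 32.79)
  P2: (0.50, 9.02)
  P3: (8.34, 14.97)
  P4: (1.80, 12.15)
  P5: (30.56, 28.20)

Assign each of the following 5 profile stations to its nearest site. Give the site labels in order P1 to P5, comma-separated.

P1 → B (d²=72.92)
P2 → T (d²=0.59)
P3 → V (d²=55.34)
P4 → T (d²=10.02)
P5 → S (d²=13.17)

B, T, V, T, S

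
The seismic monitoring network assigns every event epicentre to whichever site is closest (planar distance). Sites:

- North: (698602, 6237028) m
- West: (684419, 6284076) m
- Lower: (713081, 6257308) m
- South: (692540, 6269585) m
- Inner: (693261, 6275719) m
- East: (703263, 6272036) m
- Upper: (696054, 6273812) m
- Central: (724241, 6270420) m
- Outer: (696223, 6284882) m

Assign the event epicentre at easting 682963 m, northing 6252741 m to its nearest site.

Squared distances to each site:
North: 491476690.000; West: 984002161.000; Lower: 927951413.000; South: 375439265.000; Inner: 634037288.000; East: 784387025.000; Upper: 615361322.000; Central: 2016420325.000; Outer: 1208871481.000.
Minimum at South.

South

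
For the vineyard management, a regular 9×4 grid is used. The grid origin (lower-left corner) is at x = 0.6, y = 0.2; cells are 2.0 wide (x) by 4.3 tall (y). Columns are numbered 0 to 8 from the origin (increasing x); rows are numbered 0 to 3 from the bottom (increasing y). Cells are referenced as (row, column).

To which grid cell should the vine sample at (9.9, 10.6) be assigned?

(2, 4)

Column index: ⌊(9.9 − 0.6) / 2.0⌋ = ⌊4.650⌋ = 4
Row offset from origin: ⌊(10.6 − 0.2) / 4.3⌋ = ⌊2.419⌋ = 2 → row 2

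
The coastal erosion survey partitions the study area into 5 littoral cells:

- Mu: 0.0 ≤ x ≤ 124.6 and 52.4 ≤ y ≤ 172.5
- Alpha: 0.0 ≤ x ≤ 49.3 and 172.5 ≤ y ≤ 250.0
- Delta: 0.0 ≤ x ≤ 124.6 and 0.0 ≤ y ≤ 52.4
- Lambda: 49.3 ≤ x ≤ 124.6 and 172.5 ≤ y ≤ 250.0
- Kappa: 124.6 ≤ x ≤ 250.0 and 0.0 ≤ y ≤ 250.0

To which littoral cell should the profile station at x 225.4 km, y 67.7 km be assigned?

Kappa

The point has x = 225.4 and y = 67.7.
Only Kappa satisfies 124.6 ≤ x ≤ 250.0 and 0.0 ≤ y ≤ 250.0.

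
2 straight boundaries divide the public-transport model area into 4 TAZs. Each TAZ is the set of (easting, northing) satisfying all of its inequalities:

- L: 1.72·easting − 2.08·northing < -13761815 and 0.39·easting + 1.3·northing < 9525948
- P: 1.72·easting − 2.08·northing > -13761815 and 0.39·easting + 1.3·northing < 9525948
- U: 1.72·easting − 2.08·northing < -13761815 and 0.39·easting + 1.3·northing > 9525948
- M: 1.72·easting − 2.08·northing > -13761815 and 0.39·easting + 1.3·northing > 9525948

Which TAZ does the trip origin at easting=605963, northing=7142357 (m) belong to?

1.72·605963 − 2.08·7142357 = -13813846.200, which is < -13761815
0.39·605963 + 1.3·7142357 = 9521389.670, which is < 9525948
This sign pattern matches L.

L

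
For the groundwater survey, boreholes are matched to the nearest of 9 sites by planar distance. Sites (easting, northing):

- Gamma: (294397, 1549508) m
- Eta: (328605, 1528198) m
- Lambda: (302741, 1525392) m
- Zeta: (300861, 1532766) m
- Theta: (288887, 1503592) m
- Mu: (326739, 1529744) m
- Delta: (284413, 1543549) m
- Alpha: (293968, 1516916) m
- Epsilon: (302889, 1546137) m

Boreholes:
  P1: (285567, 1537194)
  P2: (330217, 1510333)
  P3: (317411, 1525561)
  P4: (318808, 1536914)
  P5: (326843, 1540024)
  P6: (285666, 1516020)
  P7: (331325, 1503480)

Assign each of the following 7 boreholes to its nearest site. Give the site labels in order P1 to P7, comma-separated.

Delta, Eta, Mu, Mu, Mu, Alpha, Eta

P1 → Delta (d²=41717741.00)
P2 → Eta (d²=321756769.00)
P3 → Mu (d²=104509073.00)
P4 → Mu (d²=114309661.00)
P5 → Mu (d²=105689216.00)
P6 → Alpha (d²=69726020.00)
P7 → Eta (d²=618377924.00)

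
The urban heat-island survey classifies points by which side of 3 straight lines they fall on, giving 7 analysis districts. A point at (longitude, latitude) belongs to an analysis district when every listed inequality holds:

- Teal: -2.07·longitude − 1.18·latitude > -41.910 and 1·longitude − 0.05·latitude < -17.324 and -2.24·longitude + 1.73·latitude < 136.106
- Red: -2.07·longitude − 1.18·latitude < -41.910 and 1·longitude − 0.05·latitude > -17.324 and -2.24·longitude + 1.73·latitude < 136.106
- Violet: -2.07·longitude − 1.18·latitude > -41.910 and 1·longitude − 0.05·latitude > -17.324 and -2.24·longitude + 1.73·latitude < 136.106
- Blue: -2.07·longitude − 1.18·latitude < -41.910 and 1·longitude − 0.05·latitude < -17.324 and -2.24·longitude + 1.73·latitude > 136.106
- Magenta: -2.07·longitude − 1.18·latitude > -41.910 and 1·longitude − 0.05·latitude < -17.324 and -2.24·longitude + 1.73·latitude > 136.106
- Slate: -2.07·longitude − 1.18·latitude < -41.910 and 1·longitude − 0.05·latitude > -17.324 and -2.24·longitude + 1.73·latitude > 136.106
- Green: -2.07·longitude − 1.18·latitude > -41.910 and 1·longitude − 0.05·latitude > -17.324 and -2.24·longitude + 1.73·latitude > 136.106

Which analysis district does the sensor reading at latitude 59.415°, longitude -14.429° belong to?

-2.07·-14.429 − 1.18·59.415 = -40.242, which is > -41.910
1·-14.429 − 0.05·59.415 = -17.400, which is < -17.324
-2.24·-14.429 + 1.73·59.415 = 135.109, which is < 136.106
This sign pattern matches Teal.

Teal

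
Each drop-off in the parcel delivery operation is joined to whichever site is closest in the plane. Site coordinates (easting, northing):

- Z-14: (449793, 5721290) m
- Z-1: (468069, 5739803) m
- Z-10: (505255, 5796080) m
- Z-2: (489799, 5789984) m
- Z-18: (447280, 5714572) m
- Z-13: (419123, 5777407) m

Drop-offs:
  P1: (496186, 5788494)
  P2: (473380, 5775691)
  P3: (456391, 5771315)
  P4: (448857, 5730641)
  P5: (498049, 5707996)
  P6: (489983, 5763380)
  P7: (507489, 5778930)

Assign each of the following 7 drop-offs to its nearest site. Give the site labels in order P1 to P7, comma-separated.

Z-2, Z-2, Z-1, Z-14, Z-1, Z-2, Z-10

P1 → Z-2 (d²=43013869.00)
P2 → Z-2 (d²=473873410.00)
P3 → Z-1 (d²=1129381828.00)
P4 → Z-14 (d²=88317297.00)
P5 → Z-1 (d²=1910485649.00)
P6 → Z-2 (d²=707806672.00)
P7 → Z-10 (d²=299113256.00)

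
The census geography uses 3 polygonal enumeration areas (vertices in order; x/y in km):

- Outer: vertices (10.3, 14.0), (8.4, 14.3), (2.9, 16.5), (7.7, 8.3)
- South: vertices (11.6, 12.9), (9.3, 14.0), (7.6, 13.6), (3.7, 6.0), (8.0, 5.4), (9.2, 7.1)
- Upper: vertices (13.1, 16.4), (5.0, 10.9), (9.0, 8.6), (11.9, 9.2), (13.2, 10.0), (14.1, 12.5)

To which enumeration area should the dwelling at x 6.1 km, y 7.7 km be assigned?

South

Cast a ray rightward from (6.1, 7.7). For each polygon, the edges (by vertex number in listed order) whose endpoints lie on opposite sides of y = 7.7, where each meets that height, and whether that is right or left of the point:
Outer: no edge straddles that height → 0 crossings.
South: 3–4 at x≈4.57 (left), 6–1 at x≈9.45 (right) → 1 crossing.
Upper: no edge straddles that height → 0 crossings.
Only South has an odd count, so the point is inside South.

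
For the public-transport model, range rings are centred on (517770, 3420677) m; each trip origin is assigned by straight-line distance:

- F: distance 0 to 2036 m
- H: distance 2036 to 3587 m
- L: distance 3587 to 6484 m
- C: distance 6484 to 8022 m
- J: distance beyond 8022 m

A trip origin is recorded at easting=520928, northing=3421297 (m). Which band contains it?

Distance = √((520928−517770)² + (3421297−3420677)²) = √(9972964.000 + 384400.000) = 3218.286 m.
2036 ≤ 3218.286 < 3587 → H.

H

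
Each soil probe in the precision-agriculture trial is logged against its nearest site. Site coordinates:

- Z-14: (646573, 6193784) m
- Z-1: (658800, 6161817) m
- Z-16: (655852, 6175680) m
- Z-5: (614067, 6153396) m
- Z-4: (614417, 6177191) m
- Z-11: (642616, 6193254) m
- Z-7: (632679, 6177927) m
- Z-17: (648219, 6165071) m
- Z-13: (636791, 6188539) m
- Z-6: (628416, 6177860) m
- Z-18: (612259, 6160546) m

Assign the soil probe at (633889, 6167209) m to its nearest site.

Z-7

Squared distances to each site:
Z-14: 867114481.000; Z-1: 649631585.000; Z-16: 554131210.000; Z-5: 583710653.000; Z-4: 478799108.000; Z-11: 754502554.000; Z-7: 116339624.000; Z-17: 209919944.000; Z-13: 463390504.000; Z-6: 143397530.000; Z-18: 512252469.000.
Minimum at Z-7.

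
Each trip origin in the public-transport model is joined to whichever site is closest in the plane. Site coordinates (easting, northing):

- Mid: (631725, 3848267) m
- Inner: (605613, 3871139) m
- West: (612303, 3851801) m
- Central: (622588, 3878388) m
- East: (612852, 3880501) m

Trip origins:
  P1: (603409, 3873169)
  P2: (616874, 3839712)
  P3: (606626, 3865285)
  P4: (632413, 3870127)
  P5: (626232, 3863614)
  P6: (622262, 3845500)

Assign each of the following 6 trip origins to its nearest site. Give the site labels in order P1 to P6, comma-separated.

P1 → Inner (d²=8978516.00)
P2 → West (d²=167037962.00)
P3 → Inner (d²=35295485.00)
P4 → Central (d²=164774746.00)
P5 → Central (d²=231549812.00)
P6 → Mid (d²=97204658.00)

Inner, West, Inner, Central, Central, Mid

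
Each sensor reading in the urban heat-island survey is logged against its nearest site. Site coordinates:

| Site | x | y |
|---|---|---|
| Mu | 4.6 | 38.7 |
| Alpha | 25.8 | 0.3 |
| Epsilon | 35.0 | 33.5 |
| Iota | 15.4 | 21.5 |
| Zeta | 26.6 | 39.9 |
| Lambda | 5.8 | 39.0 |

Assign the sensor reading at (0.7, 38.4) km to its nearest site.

Squared distances to each site:
Mu: 15.300; Alpha: 2081.620; Epsilon: 1200.500; Iota: 501.700; Zeta: 673.060; Lambda: 26.370.
Minimum at Mu.

Mu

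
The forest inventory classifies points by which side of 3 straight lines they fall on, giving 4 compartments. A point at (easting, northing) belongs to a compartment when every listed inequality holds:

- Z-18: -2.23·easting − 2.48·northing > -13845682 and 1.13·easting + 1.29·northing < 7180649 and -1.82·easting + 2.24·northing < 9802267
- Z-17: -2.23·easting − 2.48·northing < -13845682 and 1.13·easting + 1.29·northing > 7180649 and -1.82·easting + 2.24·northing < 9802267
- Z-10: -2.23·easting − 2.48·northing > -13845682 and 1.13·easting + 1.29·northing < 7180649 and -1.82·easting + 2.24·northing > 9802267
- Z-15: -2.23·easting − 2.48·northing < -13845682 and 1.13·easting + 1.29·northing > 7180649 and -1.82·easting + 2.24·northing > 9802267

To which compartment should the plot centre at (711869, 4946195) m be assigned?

Z-17

-2.23·711869 − 2.48·4946195 = -13854031.470, which is < -13845682
1.13·711869 + 1.29·4946195 = 7185003.520, which is > 7180649
-1.82·711869 + 2.24·4946195 = 9783875.220, which is < 9802267
This sign pattern matches Z-17.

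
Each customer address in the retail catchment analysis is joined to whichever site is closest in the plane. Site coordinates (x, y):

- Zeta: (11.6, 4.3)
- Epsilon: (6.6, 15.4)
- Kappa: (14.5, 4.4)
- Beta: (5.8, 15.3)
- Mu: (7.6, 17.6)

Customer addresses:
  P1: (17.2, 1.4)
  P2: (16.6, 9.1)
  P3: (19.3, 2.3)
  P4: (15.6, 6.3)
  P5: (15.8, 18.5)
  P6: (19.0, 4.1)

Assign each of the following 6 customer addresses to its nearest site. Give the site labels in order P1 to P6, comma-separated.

Kappa, Kappa, Kappa, Kappa, Mu, Kappa

P1 → Kappa (d²=16.29)
P2 → Kappa (d²=26.50)
P3 → Kappa (d²=27.45)
P4 → Kappa (d²=4.82)
P5 → Mu (d²=68.05)
P6 → Kappa (d²=20.34)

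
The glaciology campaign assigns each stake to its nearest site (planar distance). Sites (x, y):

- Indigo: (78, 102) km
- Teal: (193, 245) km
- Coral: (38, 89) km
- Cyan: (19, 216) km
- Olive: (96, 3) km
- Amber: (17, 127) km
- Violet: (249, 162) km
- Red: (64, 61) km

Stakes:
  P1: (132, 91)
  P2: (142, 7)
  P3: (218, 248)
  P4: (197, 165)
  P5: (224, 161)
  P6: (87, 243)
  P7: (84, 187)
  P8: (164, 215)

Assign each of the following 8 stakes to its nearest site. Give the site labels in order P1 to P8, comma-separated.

Indigo, Olive, Teal, Violet, Violet, Cyan, Cyan, Teal

P1 → Indigo (d²=3037.00)
P2 → Olive (d²=2132.00)
P3 → Teal (d²=634.00)
P4 → Violet (d²=2713.00)
P5 → Violet (d²=626.00)
P6 → Cyan (d²=5353.00)
P7 → Cyan (d²=5066.00)
P8 → Teal (d²=1741.00)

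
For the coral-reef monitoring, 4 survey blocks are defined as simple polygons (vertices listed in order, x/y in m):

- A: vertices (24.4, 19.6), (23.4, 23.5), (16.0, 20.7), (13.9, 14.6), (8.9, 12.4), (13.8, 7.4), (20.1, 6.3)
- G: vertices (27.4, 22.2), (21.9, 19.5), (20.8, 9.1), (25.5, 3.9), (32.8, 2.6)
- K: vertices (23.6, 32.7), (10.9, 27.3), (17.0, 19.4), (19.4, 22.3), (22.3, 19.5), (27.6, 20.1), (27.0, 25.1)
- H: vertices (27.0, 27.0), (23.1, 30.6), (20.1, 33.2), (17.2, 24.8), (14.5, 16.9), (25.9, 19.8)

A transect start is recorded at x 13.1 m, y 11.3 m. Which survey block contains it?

Cast a ray rightward from (13.1, 11.3). For each polygon, the edges (by vertex number in listed order) whose endpoints lie on opposite sides of y = 11.3, where each meets that height, and whether that is right or left of the point:
A: 5–6 at x≈9.98 (left), 7–1 at x≈21.72 (right) → 1 crossing.
G: 2–3 at x≈21.03 (right), 5–1 at x≈30.40 (right) → 2 crossings.
K: no edge straddles that height → 0 crossings.
H: no edge straddles that height → 0 crossings.
Only A has an odd count, so the point is inside A.

A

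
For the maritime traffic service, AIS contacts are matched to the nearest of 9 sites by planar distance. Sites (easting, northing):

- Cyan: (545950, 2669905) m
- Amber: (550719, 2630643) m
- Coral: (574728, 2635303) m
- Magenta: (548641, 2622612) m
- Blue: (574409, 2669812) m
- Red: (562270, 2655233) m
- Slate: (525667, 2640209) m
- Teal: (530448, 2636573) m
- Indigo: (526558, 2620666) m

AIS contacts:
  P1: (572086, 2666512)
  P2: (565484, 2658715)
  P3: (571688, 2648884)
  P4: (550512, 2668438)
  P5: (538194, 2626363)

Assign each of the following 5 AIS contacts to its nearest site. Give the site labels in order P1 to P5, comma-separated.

P1 → Blue (d²=16286329.00)
P2 → Red (d²=22454120.00)
P3 → Red (d²=129008525.00)
P4 → Cyan (d²=22963933.00)
P5 → Magenta (d²=123209810.00)

Blue, Red, Red, Cyan, Magenta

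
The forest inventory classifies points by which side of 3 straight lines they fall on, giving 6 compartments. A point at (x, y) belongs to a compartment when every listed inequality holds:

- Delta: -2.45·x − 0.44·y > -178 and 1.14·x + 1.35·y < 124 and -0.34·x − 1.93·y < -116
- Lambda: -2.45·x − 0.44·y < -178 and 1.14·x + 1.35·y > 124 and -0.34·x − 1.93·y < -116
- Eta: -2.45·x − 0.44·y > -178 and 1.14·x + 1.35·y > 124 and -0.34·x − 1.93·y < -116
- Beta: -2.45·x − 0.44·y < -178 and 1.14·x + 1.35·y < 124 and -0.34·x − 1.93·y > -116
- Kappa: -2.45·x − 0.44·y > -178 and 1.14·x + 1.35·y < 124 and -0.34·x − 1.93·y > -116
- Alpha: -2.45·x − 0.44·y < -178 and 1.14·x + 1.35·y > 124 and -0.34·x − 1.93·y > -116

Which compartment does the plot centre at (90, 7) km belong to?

Beta

-2.45·90 − 0.44·7 = -223.580, which is < -178
1.14·90 + 1.35·7 = 112.050, which is < 124
-0.34·90 − 1.93·7 = -44.110, which is > -116
This sign pattern matches Beta.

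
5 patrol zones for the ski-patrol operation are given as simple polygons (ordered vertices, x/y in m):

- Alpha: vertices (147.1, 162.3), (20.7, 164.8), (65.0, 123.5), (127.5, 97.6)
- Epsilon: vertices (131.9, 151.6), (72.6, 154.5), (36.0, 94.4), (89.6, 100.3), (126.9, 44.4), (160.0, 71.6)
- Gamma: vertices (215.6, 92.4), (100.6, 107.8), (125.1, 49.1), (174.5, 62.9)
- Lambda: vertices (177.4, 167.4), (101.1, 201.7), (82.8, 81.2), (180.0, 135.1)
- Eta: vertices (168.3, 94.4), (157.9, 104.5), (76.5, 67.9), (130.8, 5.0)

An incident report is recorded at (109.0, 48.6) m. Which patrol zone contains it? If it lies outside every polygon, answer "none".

Cast a ray rightward from (109.0, 48.6). For each polygon, the edges (by vertex number in listed order) whose endpoints lie on opposite sides of y = 48.6, where each meets that height, and whether that is right or left of the point:
Alpha: no edge straddles that height → 0 crossings.
Epsilon: 4–5 at x≈124.10 (right), 5–6 at x≈132.01 (right) → 2 crossings.
Gamma: no edge straddles that height → 0 crossings.
Lambda: no edge straddles that height → 0 crossings.
Eta: 3–4 at x≈93.16 (left), 4–1 at x≈149.09 (right) → 1 crossing.
Only Eta has an odd count, so the point is inside Eta.

Eta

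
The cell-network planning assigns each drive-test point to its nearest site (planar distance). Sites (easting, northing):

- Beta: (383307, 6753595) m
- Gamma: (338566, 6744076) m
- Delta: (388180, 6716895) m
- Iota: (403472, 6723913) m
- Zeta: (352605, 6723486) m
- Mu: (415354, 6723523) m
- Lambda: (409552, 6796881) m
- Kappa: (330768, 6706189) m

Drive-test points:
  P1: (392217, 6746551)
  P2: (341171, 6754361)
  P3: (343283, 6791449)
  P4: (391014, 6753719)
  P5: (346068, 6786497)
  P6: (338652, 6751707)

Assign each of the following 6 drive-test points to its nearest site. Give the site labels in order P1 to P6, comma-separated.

P1 → Beta (d²=129006036.00)
P2 → Gamma (d²=112567250.00)
P3 → Gamma (d²=2266451218.00)
P4 → Beta (d²=59413225.00)
P5 → Gamma (d²=1855821245.00)
P6 → Gamma (d²=58239557.00)

Beta, Gamma, Gamma, Beta, Gamma, Gamma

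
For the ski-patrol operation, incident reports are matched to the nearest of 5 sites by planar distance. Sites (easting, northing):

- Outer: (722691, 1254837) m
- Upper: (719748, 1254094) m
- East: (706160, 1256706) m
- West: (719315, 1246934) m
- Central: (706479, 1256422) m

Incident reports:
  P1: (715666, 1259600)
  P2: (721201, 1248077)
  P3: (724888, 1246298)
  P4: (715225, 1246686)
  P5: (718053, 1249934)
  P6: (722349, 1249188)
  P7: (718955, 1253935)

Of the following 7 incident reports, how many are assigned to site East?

0

P1 → Upper
P2 → West
P3 → West
P4 → West
P5 → West
P6 → West
P7 → Upper
0 of the 7 go to East.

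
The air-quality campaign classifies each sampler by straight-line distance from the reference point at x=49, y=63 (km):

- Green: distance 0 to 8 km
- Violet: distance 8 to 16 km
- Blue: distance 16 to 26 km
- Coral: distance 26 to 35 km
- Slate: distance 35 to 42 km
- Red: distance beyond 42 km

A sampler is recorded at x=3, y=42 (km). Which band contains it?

Distance = √((3−49)² + (42−63)²) = √(2116.000 + 441.000) = 50.567 km.
42 ≤ 50.567 < ∞ → Red.

Red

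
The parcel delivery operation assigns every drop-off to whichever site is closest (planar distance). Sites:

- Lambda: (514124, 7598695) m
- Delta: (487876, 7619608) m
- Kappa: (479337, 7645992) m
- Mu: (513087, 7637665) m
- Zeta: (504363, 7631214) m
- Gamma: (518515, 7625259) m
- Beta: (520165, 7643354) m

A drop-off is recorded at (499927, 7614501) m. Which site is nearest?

Delta

Squared distances to each site:
Lambda: 451384445.000; Delta: 171308050.000; Kappa: 1415631181.000; Mu: 709756496.000; Zeta: 299002465.000; Gamma: 461248308.000; Beta: 1242072253.000.
Minimum at Delta.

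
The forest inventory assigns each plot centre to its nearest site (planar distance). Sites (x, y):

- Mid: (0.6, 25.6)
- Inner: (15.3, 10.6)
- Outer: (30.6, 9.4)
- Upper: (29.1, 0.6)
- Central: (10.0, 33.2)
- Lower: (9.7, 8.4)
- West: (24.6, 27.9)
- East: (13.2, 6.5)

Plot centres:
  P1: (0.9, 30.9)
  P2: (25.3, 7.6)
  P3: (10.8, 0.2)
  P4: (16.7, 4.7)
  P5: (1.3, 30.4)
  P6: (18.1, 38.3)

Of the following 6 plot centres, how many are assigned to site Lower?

P1 → Mid
P2 → Outer
P3 → East
P4 → East
P5 → Mid
P6 → Central
0 of the 6 go to Lower.

0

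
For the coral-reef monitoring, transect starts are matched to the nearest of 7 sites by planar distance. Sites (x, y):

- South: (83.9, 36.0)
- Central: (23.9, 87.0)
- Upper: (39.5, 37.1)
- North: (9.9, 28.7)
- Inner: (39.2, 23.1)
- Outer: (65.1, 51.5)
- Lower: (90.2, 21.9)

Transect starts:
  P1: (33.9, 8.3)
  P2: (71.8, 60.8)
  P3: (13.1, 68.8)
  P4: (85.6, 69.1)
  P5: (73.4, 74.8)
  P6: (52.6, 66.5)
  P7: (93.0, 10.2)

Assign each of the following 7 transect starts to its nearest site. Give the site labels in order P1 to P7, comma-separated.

Inner, Outer, Central, Outer, Outer, Outer, Lower

P1 → Inner (d²=247.13)
P2 → Outer (d²=131.38)
P3 → Central (d²=447.88)
P4 → Outer (d²=730.01)
P5 → Outer (d²=611.78)
P6 → Outer (d²=381.25)
P7 → Lower (d²=144.73)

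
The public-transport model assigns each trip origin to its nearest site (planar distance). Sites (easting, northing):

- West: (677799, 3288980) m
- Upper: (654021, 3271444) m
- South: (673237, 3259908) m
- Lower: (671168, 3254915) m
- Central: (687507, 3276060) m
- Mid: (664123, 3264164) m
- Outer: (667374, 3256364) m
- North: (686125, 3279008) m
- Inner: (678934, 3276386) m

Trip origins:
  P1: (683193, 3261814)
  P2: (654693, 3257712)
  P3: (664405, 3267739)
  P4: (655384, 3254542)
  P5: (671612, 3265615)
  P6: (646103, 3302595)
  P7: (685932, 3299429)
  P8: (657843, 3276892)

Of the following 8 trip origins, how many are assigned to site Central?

P1 → South
P2 → Mid
P3 → Mid
P4 → Outer
P5 → South
P6 → Upper
P7 → West
P8 → Upper
0 of the 8 go to Central.

0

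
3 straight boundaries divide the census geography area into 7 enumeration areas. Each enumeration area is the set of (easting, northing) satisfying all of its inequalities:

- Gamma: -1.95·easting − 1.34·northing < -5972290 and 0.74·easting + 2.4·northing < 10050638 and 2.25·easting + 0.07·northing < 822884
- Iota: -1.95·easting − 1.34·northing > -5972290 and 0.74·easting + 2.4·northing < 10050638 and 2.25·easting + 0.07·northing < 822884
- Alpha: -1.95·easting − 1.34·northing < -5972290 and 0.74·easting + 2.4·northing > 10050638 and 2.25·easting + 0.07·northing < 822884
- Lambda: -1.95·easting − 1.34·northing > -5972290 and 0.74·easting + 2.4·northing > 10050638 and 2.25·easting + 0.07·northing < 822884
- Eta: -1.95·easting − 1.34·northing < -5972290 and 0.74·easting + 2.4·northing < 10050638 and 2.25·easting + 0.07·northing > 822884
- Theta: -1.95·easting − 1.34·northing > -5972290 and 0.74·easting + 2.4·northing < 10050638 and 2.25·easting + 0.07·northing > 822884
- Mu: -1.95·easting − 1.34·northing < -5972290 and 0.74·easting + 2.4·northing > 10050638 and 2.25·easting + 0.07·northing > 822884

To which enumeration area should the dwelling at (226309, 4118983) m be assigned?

Lambda

-1.95·226309 − 1.34·4118983 = -5960739.770, which is > -5972290
0.74·226309 + 2.4·4118983 = 10053027.860, which is > 10050638
2.25·226309 + 0.07·4118983 = 797524.060, which is < 822884
This sign pattern matches Lambda.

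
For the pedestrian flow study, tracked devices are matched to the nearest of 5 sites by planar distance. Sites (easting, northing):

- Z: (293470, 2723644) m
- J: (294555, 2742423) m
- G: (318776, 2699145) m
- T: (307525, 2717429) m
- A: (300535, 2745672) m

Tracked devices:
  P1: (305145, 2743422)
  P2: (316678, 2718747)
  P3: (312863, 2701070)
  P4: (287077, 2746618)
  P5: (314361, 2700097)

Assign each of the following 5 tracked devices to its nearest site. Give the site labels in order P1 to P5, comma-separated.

P1 → A (d²=26314600.00)
P2 → T (d²=85514533.00)
P3 → G (d²=38669194.00)
P4 → J (d²=73518509.00)
P5 → G (d²=20398529.00)

A, T, G, J, G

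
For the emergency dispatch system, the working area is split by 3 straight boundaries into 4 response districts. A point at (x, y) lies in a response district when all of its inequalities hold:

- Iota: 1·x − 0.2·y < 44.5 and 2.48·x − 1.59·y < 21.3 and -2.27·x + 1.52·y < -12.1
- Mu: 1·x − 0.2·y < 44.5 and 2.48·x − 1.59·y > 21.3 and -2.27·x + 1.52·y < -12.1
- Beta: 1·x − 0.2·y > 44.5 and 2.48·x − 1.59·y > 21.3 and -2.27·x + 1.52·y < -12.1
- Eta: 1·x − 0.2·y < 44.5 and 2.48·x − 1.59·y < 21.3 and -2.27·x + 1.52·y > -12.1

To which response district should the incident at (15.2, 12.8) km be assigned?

Iota

1·15.2 − 0.2·12.8 = 12.640, which is < 44.5
2.48·15.2 − 1.59·12.8 = 17.344, which is < 21.3
-2.27·15.2 + 1.52·12.8 = -15.048, which is < -12.1
This sign pattern matches Iota.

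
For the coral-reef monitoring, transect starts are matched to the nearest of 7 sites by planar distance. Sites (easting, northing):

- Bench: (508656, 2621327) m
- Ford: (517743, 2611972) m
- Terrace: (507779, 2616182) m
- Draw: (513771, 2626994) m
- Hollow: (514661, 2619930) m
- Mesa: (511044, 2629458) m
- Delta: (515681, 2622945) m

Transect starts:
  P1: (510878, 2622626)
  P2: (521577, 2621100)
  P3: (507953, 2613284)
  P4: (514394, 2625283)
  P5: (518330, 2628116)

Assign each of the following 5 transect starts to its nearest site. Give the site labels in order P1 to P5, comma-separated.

P1 → Bench (d²=6624685.00)
P2 → Delta (d²=38166841.00)
P3 → Terrace (d²=8428680.00)
P4 → Draw (d²=3315650.00)
P5 → Draw (d²=22043365.00)

Bench, Delta, Terrace, Draw, Draw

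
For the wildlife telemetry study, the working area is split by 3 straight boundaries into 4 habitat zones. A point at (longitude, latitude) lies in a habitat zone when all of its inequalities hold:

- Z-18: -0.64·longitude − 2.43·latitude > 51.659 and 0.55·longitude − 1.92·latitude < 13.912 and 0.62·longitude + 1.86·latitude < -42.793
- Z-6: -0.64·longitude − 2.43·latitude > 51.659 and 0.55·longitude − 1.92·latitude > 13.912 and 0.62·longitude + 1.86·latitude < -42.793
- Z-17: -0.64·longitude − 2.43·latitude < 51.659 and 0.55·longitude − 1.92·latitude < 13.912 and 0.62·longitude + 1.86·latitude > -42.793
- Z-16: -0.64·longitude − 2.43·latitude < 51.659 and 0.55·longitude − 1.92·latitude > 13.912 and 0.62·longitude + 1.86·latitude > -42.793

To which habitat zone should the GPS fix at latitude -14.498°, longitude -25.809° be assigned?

Z-18

-0.64·-25.809 − 2.43·-14.498 = 51.748, which is > 51.659
0.55·-25.809 − 1.92·-14.498 = 13.641, which is < 13.912
0.62·-25.809 + 1.86·-14.498 = -42.968, which is < -42.793
This sign pattern matches Z-18.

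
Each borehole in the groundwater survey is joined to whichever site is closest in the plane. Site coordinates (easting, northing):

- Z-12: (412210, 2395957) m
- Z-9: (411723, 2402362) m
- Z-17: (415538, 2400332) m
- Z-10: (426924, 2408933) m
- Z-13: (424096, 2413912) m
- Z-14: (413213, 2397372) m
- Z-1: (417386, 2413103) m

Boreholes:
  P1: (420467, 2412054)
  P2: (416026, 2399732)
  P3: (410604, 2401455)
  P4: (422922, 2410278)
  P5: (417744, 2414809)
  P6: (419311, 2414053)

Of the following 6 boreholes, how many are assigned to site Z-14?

P1 → Z-1
P2 → Z-17
P3 → Z-9
P4 → Z-13
P5 → Z-1
P6 → Z-1
0 of the 6 go to Z-14.

0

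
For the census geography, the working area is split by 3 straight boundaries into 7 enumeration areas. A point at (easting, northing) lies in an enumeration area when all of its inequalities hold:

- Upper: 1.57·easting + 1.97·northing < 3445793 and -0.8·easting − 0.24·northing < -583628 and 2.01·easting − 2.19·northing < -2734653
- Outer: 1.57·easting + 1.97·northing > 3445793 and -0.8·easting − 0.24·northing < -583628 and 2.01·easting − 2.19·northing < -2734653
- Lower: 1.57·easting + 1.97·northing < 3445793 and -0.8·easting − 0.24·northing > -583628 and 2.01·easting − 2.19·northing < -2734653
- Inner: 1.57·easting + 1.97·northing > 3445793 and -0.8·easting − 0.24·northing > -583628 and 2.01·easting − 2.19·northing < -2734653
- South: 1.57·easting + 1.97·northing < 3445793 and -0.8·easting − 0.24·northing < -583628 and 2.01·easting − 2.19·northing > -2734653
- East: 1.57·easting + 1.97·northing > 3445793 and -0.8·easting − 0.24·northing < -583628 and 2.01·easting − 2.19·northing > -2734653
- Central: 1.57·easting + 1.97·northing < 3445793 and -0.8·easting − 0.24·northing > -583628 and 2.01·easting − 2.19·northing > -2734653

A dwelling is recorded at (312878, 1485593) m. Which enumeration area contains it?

1.57·312878 + 1.97·1485593 = 3417836.670, which is < 3445793
-0.8·312878 − 0.24·1485593 = -606844.720, which is < -583628
2.01·312878 − 2.19·1485593 = -2624563.890, which is > -2734653
This sign pattern matches South.

South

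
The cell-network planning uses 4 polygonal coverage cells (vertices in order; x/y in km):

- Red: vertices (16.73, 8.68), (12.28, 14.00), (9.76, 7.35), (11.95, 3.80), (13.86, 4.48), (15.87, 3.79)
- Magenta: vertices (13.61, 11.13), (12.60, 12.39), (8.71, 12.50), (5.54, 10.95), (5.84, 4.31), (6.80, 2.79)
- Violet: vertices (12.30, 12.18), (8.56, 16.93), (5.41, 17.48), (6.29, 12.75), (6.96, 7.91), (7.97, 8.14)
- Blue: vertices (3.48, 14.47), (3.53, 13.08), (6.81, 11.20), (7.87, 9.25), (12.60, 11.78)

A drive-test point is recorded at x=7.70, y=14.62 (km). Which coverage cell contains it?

Violet

Cast a ray rightward from (7.70, 14.62). For each polygon, the edges (by vertex number in listed order) whose endpoints lie on opposite sides of y = 14.62, where each meets that height, and whether that is right or left of the point:
Red: no edge straddles that height → 0 crossings.
Magenta: no edge straddles that height → 0 crossings.
Violet: 1–2 at x≈10.379 (right), 3–4 at x≈5.942 (left) → 1 crossing.
Blue: no edge straddles that height → 0 crossings.
Only Violet has an odd count, so the point is inside Violet.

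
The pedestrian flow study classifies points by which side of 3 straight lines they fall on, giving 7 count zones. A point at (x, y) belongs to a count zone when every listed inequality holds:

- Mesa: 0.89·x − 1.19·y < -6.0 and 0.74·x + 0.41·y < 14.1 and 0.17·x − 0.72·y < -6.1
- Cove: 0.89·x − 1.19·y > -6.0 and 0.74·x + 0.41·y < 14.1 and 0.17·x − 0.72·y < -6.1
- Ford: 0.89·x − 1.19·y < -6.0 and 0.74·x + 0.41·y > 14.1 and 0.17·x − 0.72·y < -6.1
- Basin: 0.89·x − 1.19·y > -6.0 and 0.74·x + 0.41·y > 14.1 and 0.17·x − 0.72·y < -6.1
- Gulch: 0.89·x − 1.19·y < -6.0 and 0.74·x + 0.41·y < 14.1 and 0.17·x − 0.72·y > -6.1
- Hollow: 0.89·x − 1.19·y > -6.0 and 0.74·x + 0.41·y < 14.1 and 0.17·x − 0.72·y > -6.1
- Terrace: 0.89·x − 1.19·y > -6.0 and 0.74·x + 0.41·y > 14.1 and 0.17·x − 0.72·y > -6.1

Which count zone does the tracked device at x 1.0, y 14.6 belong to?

0.89·1.0 − 1.19·14.6 = -16.484, which is < -6.0
0.74·1.0 + 0.41·14.6 = 6.726, which is < 14.1
0.17·1.0 − 0.72·14.6 = -10.342, which is < -6.1
This sign pattern matches Mesa.

Mesa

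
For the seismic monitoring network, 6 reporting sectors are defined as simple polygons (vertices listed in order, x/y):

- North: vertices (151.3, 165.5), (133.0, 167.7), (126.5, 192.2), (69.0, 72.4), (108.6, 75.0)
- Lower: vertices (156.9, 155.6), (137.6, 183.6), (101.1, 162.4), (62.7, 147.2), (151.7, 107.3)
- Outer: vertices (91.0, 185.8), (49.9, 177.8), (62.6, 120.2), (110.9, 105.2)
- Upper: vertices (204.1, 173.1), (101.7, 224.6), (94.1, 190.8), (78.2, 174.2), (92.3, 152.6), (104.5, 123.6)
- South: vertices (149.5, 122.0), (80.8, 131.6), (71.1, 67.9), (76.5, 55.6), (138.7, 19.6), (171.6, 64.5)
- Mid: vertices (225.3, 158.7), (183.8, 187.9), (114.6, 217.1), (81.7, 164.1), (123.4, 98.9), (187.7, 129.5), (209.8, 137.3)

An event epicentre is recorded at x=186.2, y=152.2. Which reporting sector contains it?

Mid

Cast a ray rightward from (186.2, 152.2). For each polygon, the edges (by vertex number in listed order) whose endpoints lie on opposite sides of y = 152.2, where each meets that height, and whether that is right or left of the point:
North: 3–4 at x≈107.30 (left), 5–1 at x≈145.02 (left) → 0 crossings.
Lower: 3–4 at x≈75.33 (left), 5–1 at x≈156.53 (left) → 0 crossings.
Outer: 2–3 at x≈55.54 (left), 4–1 at x≈99.30 (left) → 0 crossings.
Upper: 5–6 at x≈92.47 (left), 6–1 at x≈162.05 (left) → 0 crossings.
South: no edge straddles that height → 0 crossings.
Mid: 4–5 at x≈89.31 (left), 7–1 at x≈220.59 (right) → 1 crossing.
Only Mid has an odd count, so the point is inside Mid.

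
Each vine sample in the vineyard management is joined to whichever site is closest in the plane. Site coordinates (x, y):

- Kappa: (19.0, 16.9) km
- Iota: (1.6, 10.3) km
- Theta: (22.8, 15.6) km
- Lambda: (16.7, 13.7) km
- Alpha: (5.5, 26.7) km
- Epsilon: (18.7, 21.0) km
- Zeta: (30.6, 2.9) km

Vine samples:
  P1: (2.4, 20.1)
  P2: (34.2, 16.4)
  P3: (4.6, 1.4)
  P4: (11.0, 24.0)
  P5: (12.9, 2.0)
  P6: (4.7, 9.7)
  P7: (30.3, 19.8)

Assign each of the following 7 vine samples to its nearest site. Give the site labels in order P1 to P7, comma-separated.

Alpha, Theta, Iota, Alpha, Lambda, Iota, Theta

P1 → Alpha (d²=53.17)
P2 → Theta (d²=130.60)
P3 → Iota (d²=88.21)
P4 → Alpha (d²=37.54)
P5 → Lambda (d²=151.33)
P6 → Iota (d²=9.97)
P7 → Theta (d²=73.89)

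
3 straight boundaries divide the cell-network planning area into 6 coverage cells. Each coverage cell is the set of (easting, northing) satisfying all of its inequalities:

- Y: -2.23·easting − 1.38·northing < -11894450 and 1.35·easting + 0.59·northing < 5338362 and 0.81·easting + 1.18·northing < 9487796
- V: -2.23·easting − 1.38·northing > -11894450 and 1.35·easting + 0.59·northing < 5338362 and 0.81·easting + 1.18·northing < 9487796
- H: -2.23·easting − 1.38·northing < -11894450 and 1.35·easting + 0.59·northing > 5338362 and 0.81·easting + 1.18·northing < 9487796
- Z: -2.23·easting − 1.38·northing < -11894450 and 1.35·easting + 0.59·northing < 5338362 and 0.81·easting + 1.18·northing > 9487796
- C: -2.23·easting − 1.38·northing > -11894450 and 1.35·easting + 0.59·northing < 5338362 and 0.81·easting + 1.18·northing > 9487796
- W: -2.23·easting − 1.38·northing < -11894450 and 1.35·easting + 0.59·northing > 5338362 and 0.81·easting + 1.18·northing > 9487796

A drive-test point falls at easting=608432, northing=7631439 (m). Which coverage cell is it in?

-2.23·608432 − 1.38·7631439 = -11888189.180, which is > -11894450
1.35·608432 + 0.59·7631439 = 5323932.210, which is < 5338362
0.81·608432 + 1.18·7631439 = 9497927.940, which is > 9487796
This sign pattern matches C.

C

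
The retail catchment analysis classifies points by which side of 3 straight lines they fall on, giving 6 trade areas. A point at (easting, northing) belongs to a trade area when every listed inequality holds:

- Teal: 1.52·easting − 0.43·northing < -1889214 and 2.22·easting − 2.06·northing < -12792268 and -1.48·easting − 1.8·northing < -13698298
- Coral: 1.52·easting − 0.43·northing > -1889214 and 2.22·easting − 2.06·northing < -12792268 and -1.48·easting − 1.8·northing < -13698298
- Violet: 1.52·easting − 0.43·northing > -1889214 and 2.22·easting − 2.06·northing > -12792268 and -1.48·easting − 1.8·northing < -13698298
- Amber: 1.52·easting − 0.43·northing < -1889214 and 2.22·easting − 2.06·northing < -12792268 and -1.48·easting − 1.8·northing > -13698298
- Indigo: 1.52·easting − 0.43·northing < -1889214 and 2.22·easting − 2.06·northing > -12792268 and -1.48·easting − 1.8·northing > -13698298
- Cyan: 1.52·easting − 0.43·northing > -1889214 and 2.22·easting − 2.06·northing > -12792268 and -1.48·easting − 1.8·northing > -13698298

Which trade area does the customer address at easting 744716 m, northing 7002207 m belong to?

1.52·744716 − 0.43·7002207 = -1878980.690, which is > -1889214
2.22·744716 − 2.06·7002207 = -12771276.900, which is > -12792268
-1.48·744716 − 1.8·7002207 = -13706152.280, which is < -13698298
This sign pattern matches Violet.

Violet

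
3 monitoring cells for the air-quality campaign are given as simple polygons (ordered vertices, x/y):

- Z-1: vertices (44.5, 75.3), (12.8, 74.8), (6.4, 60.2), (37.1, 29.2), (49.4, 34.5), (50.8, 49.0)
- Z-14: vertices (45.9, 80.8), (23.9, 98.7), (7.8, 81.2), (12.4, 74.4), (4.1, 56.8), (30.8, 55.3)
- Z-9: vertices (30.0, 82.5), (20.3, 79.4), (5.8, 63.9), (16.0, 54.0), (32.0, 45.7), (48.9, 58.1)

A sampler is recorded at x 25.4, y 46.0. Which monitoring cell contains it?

Z-1

Cast a ray rightward from (25.4, 46.0). For each polygon, the edges (by vertex number in listed order) whose endpoints lie on opposite sides of y = 46.0, where each meets that height, and whether that is right or left of the point:
Z-1: 3–4 at x≈20.46 (left), 5–6 at x≈50.51 (right) → 1 crossing.
Z-14: no edge straddles that height → 0 crossings.
Z-9: 4–5 at x≈31.42 (right), 5–6 at x≈32.41 (right) → 2 crossings.
Only Z-1 has an odd count, so the point is inside Z-1.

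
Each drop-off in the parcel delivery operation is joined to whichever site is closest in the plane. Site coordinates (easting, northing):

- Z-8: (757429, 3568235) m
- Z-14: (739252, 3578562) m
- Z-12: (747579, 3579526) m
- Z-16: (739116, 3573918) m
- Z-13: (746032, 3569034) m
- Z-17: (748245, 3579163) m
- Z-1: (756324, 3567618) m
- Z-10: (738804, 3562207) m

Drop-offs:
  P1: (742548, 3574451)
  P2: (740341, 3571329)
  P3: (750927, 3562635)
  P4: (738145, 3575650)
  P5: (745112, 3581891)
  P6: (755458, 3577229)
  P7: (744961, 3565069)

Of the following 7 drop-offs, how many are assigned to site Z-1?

P1 → Z-16
P2 → Z-16
P3 → Z-1
P4 → Z-16
P5 → Z-12
P6 → Z-17
P7 → Z-13
1 of the 7 goes to Z-1.

1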